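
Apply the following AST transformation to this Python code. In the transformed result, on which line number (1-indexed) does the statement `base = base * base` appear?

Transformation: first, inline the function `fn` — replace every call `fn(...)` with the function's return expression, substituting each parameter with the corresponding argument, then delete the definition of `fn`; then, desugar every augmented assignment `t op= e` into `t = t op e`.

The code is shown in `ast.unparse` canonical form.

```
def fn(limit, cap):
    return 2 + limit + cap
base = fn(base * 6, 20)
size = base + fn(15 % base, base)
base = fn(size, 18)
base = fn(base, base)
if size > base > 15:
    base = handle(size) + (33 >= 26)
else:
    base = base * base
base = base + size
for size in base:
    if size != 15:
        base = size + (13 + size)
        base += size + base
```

Transformed code:
base = 2 + base * 6 + 20
size = base + (2 + 15 % base + base)
base = 2 + size + 18
base = 2 + base + base
if size > base > 15:
    base = handle(size) + (33 >= 26)
else:
    base = base * base
base = base + size
for size in base:
    if size != 15:
        base = size + (13 + size)
        base = base + (size + base)

8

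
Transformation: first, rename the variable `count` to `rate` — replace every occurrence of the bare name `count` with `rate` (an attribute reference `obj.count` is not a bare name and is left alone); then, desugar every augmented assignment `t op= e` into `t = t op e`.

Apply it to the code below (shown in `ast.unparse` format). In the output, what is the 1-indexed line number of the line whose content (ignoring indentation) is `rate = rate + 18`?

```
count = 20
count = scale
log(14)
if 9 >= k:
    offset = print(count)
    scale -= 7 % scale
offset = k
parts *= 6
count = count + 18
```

9

Transformed code:
rate = 20
rate = scale
log(14)
if 9 >= k:
    offset = print(rate)
    scale = scale - 7 % scale
offset = k
parts = parts * 6
rate = rate + 18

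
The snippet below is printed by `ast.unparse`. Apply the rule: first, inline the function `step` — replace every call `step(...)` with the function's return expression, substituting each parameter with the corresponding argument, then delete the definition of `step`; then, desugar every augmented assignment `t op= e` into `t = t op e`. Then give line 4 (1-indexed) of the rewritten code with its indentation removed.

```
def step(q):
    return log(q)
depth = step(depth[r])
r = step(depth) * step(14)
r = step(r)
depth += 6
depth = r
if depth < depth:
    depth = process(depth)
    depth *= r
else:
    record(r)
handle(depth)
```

Transformed code:
depth = log(depth[r])
r = log(depth) * log(14)
r = log(r)
depth = depth + 6
depth = r
if depth < depth:
    depth = process(depth)
    depth = depth * r
else:
    record(r)
handle(depth)

depth = depth + 6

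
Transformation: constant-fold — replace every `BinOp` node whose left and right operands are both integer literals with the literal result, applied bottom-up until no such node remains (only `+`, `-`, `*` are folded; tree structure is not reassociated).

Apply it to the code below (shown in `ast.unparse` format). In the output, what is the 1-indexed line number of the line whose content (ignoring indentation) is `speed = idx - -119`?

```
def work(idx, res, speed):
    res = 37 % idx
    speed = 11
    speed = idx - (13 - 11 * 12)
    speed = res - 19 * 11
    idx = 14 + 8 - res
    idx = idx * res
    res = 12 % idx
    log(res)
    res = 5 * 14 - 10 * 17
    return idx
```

4

Transformed code:
def work(idx, res, speed):
    res = 37 % idx
    speed = 11
    speed = idx - -119
    speed = res - 209
    idx = 22 - res
    idx = idx * res
    res = 12 % idx
    log(res)
    res = -100
    return idx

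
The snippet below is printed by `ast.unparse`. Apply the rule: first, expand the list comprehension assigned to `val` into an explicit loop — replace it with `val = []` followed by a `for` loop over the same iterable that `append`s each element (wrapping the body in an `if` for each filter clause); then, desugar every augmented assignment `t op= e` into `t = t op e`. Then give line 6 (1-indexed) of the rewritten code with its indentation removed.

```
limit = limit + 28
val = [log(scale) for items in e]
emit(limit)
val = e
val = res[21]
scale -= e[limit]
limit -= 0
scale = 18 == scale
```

Transformed code:
limit = limit + 28
val = []
for items in e:
    val.append(log(scale))
emit(limit)
val = e
val = res[21]
scale = scale - e[limit]
limit = limit - 0
scale = 18 == scale

val = e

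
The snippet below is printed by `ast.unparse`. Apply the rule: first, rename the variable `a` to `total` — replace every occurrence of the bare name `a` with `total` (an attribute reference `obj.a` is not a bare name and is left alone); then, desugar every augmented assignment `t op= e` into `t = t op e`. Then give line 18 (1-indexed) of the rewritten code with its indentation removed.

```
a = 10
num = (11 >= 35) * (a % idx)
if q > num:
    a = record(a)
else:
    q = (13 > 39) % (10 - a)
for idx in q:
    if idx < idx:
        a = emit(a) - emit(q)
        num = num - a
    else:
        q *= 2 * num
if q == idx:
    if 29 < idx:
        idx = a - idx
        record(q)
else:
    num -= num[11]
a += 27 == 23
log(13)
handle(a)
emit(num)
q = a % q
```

Transformed code:
total = 10
num = (11 >= 35) * (total % idx)
if q > num:
    total = record(total)
else:
    q = (13 > 39) % (10 - total)
for idx in q:
    if idx < idx:
        total = emit(total) - emit(q)
        num = num - total
    else:
        q = q * (2 * num)
if q == idx:
    if 29 < idx:
        idx = total - idx
        record(q)
else:
    num = num - num[11]
total = total + (27 == 23)
log(13)
handle(total)
emit(num)
q = total % q

num = num - num[11]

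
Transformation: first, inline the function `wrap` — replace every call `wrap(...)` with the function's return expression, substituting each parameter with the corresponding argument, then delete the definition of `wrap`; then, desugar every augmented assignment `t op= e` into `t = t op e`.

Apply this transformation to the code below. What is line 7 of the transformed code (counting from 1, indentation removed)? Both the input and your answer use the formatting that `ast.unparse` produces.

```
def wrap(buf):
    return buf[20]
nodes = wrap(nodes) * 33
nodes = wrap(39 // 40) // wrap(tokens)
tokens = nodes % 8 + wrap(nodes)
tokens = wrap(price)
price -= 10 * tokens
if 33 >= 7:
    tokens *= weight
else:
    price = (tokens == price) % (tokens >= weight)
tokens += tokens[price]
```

tokens = tokens * weight

Transformed code:
nodes = nodes[20] * 33
nodes = (39 // 40)[20] // tokens[20]
tokens = nodes % 8 + nodes[20]
tokens = price[20]
price = price - 10 * tokens
if 33 >= 7:
    tokens = tokens * weight
else:
    price = (tokens == price) % (tokens >= weight)
tokens = tokens + tokens[price]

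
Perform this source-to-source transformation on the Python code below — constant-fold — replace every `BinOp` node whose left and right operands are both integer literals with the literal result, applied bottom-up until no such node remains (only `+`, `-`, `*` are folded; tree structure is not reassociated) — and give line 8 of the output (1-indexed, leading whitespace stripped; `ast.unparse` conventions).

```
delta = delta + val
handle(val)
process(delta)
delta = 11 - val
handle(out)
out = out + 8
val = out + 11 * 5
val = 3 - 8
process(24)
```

Transformed code:
delta = delta + val
handle(val)
process(delta)
delta = 11 - val
handle(out)
out = out + 8
val = out + 55
val = -5
process(24)

val = -5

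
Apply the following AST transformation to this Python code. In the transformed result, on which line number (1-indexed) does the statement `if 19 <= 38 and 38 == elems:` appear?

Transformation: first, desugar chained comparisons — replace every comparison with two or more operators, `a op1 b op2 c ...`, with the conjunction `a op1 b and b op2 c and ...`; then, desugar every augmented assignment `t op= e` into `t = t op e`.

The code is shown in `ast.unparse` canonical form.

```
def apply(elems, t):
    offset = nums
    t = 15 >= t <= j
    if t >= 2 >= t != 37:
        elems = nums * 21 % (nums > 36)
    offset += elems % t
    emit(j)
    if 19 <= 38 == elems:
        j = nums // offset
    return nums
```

Transformed code:
def apply(elems, t):
    offset = nums
    t = 15 >= t and t <= j
    if t >= 2 and 2 >= t and (t != 37):
        elems = nums * 21 % (nums > 36)
    offset = offset + elems % t
    emit(j)
    if 19 <= 38 and 38 == elems:
        j = nums // offset
    return nums

8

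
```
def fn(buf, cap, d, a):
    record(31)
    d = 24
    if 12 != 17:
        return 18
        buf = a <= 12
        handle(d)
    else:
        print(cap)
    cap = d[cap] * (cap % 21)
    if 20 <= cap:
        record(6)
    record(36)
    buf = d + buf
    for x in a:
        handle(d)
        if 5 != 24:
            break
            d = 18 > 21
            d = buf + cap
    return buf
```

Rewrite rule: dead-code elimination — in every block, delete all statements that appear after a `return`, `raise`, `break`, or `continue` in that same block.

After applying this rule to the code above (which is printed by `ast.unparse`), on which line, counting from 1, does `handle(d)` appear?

Transformed code:
def fn(buf, cap, d, a):
    record(31)
    d = 24
    if 12 != 17:
        return 18
    else:
        print(cap)
    cap = d[cap] * (cap % 21)
    if 20 <= cap:
        record(6)
    record(36)
    buf = d + buf
    for x in a:
        handle(d)
        if 5 != 24:
            break
    return buf

14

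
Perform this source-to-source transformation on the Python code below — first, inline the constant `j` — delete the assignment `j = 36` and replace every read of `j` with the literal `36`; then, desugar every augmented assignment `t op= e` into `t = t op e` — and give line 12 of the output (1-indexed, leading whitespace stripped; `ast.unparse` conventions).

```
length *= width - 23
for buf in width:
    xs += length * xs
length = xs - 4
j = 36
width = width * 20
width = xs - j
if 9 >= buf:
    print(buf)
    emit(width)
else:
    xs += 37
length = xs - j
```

length = xs - 36

Transformed code:
length = length * (width - 23)
for buf in width:
    xs = xs + length * xs
length = xs - 4
width = width * 20
width = xs - 36
if 9 >= buf:
    print(buf)
    emit(width)
else:
    xs = xs + 37
length = xs - 36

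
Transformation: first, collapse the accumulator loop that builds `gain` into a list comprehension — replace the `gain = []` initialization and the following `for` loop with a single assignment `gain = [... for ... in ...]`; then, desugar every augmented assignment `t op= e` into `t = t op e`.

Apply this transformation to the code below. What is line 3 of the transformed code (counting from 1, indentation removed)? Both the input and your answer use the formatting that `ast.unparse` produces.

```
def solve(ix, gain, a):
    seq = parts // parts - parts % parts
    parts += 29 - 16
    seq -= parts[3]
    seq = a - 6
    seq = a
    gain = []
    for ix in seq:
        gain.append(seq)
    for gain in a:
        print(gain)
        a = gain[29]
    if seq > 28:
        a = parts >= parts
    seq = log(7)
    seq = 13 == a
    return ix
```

Transformed code:
def solve(ix, gain, a):
    seq = parts // parts - parts % parts
    parts = parts + (29 - 16)
    seq = seq - parts[3]
    seq = a - 6
    seq = a
    gain = [seq for ix in seq]
    for gain in a:
        print(gain)
        a = gain[29]
    if seq > 28:
        a = parts >= parts
    seq = log(7)
    seq = 13 == a
    return ix

parts = parts + (29 - 16)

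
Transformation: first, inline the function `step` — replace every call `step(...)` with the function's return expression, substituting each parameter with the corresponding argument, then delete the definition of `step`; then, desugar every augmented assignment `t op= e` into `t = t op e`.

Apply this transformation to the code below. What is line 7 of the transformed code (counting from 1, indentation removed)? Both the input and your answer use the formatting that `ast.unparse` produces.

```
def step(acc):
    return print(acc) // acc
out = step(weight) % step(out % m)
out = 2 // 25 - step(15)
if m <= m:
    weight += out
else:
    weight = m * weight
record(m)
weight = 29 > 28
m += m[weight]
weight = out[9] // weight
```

Transformed code:
out = print(weight) // weight % (print(out % m) // (out % m))
out = 2 // 25 - print(15) // 15
if m <= m:
    weight = weight + out
else:
    weight = m * weight
record(m)
weight = 29 > 28
m = m + m[weight]
weight = out[9] // weight

record(m)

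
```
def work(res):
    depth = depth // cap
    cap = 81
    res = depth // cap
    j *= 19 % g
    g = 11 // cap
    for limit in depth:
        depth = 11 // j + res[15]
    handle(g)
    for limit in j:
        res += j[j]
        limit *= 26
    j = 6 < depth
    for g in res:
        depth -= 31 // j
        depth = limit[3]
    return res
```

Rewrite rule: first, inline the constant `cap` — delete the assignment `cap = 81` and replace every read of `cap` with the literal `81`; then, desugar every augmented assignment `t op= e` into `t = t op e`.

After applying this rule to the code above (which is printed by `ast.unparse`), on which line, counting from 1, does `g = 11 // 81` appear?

Transformed code:
def work(res):
    depth = depth // 81
    res = depth // 81
    j = j * (19 % g)
    g = 11 // 81
    for limit in depth:
        depth = 11 // j + res[15]
    handle(g)
    for limit in j:
        res = res + j[j]
        limit = limit * 26
    j = 6 < depth
    for g in res:
        depth = depth - 31 // j
        depth = limit[3]
    return res

5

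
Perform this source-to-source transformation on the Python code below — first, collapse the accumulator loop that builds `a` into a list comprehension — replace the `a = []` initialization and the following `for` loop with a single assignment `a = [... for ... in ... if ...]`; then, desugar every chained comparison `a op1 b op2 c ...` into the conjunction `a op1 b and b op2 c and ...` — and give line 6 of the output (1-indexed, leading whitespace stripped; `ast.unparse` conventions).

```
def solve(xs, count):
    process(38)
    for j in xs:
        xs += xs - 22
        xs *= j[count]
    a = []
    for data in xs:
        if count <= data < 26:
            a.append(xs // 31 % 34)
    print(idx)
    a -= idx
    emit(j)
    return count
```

a = [xs // 31 % 34 for data in xs if count <= data and data < 26]

Transformed code:
def solve(xs, count):
    process(38)
    for j in xs:
        xs += xs - 22
        xs *= j[count]
    a = [xs // 31 % 34 for data in xs if count <= data and data < 26]
    print(idx)
    a -= idx
    emit(j)
    return count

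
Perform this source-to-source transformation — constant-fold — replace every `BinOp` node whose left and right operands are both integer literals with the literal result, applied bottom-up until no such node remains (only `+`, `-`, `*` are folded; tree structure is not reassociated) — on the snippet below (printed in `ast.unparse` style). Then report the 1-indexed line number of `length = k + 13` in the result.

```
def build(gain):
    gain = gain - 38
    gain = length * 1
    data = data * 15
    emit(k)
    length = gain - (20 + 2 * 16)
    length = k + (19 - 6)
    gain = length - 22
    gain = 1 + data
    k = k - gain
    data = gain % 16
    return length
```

7

Transformed code:
def build(gain):
    gain = gain - 38
    gain = length * 1
    data = data * 15
    emit(k)
    length = gain - 52
    length = k + 13
    gain = length - 22
    gain = 1 + data
    k = k - gain
    data = gain % 16
    return length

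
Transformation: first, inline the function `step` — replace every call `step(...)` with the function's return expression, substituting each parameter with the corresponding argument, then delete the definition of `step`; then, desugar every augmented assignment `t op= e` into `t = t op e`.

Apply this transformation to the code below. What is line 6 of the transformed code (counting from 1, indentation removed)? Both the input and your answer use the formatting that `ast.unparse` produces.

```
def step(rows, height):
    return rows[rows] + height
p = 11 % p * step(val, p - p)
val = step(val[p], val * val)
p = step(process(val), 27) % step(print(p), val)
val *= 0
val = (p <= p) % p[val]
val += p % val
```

val = val + p % val

Transformed code:
p = 11 % p * (val[val] + (p - p))
val = val[p][val[p]] + val * val
p = (process(val)[process(val)] + 27) % (print(p)[print(p)] + val)
val = val * 0
val = (p <= p) % p[val]
val = val + p % val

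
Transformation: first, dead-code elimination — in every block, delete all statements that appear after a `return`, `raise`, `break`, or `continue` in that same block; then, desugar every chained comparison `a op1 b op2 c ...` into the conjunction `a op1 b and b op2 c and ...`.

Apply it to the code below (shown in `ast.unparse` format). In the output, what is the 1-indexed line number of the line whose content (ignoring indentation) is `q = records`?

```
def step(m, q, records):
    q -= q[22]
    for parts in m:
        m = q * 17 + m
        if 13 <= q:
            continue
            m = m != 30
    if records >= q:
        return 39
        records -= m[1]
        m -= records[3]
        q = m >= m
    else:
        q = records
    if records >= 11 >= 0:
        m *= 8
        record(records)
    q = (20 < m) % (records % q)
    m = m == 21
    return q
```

Transformed code:
def step(m, q, records):
    q -= q[22]
    for parts in m:
        m = q * 17 + m
        if 13 <= q:
            continue
    if records >= q:
        return 39
    else:
        q = records
    if records >= 11 and 11 >= 0:
        m *= 8
        record(records)
    q = (20 < m) % (records % q)
    m = m == 21
    return q

10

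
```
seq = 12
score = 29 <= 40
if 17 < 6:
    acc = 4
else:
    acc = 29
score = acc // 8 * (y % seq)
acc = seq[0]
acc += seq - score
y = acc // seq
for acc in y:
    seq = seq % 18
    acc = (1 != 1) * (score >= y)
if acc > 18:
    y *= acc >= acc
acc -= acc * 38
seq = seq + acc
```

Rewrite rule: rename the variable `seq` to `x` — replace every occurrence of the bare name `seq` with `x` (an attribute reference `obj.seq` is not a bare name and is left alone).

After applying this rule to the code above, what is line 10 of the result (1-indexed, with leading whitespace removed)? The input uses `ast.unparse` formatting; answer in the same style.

y = acc // x

Transformed code:
x = 12
score = 29 <= 40
if 17 < 6:
    acc = 4
else:
    acc = 29
score = acc // 8 * (y % x)
acc = x[0]
acc += x - score
y = acc // x
for acc in y:
    x = x % 18
    acc = (1 != 1) * (score >= y)
if acc > 18:
    y *= acc >= acc
acc -= acc * 38
x = x + acc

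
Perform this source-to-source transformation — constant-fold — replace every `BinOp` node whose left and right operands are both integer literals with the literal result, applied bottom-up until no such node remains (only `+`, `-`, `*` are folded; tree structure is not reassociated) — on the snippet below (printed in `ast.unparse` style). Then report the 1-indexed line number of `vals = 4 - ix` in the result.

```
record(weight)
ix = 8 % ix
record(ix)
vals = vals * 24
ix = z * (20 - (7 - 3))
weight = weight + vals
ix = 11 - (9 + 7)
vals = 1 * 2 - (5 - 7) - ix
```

Transformed code:
record(weight)
ix = 8 % ix
record(ix)
vals = vals * 24
ix = z * 16
weight = weight + vals
ix = -5
vals = 4 - ix

8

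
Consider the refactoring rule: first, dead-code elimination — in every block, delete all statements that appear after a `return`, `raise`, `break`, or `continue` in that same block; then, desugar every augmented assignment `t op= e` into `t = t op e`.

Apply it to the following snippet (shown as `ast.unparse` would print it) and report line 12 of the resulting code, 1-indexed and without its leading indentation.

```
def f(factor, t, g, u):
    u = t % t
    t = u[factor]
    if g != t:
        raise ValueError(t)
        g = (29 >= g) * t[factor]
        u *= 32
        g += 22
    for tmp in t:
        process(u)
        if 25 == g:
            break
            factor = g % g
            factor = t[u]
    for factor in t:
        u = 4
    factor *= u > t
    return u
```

factor = factor * (u > t)

Transformed code:
def f(factor, t, g, u):
    u = t % t
    t = u[factor]
    if g != t:
        raise ValueError(t)
    for tmp in t:
        process(u)
        if 25 == g:
            break
    for factor in t:
        u = 4
    factor = factor * (u > t)
    return u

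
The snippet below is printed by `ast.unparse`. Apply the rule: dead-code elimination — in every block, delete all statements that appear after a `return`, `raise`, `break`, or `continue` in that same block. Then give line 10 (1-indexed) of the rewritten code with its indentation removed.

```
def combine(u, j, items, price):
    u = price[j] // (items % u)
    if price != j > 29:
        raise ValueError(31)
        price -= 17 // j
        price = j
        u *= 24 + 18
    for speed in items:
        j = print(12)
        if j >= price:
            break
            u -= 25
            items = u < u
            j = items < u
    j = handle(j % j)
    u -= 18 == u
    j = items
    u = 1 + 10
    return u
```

u -= 18 == u

Transformed code:
def combine(u, j, items, price):
    u = price[j] // (items % u)
    if price != j > 29:
        raise ValueError(31)
    for speed in items:
        j = print(12)
        if j >= price:
            break
    j = handle(j % j)
    u -= 18 == u
    j = items
    u = 1 + 10
    return u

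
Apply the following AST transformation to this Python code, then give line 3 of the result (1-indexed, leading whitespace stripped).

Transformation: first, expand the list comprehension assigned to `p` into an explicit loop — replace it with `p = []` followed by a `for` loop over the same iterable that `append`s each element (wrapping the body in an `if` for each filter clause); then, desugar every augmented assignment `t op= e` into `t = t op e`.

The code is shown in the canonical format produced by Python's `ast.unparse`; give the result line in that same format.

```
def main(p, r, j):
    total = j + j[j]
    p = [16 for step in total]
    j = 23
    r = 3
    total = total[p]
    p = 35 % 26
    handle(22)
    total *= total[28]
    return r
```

p = []

Transformed code:
def main(p, r, j):
    total = j + j[j]
    p = []
    for step in total:
        p.append(16)
    j = 23
    r = 3
    total = total[p]
    p = 35 % 26
    handle(22)
    total = total * total[28]
    return r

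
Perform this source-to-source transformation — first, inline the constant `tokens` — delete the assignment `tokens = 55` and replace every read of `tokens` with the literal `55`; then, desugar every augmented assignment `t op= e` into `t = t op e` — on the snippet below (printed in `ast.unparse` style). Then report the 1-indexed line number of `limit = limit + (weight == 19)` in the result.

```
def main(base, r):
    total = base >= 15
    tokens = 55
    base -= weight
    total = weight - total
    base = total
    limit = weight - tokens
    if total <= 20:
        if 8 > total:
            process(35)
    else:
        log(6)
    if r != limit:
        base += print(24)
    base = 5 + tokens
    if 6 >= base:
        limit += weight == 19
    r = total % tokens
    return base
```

Transformed code:
def main(base, r):
    total = base >= 15
    base = base - weight
    total = weight - total
    base = total
    limit = weight - 55
    if total <= 20:
        if 8 > total:
            process(35)
    else:
        log(6)
    if r != limit:
        base = base + print(24)
    base = 5 + 55
    if 6 >= base:
        limit = limit + (weight == 19)
    r = total % 55
    return base

16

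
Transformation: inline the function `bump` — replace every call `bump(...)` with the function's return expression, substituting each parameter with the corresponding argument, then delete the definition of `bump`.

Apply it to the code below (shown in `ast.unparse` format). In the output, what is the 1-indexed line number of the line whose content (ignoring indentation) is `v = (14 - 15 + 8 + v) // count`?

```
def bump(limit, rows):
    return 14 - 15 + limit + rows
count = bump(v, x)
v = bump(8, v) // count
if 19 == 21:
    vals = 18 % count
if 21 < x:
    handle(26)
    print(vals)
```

Transformed code:
count = 14 - 15 + v + x
v = (14 - 15 + 8 + v) // count
if 19 == 21:
    vals = 18 % count
if 21 < x:
    handle(26)
    print(vals)

2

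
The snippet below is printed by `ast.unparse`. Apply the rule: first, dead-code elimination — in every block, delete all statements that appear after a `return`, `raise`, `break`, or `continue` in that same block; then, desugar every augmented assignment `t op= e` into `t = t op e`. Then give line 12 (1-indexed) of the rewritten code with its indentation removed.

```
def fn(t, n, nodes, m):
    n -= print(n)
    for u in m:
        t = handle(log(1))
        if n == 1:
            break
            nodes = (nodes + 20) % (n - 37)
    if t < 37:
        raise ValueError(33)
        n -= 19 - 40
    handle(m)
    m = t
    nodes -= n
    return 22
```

return 22

Transformed code:
def fn(t, n, nodes, m):
    n = n - print(n)
    for u in m:
        t = handle(log(1))
        if n == 1:
            break
    if t < 37:
        raise ValueError(33)
    handle(m)
    m = t
    nodes = nodes - n
    return 22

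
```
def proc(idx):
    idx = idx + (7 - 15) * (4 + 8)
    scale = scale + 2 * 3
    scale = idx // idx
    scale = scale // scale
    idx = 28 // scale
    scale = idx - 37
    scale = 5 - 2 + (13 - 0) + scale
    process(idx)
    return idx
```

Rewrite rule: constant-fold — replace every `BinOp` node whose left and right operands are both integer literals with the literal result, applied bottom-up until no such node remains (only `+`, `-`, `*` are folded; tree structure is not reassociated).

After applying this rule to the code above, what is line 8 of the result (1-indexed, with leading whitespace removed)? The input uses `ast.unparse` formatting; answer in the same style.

scale = 16 + scale

Transformed code:
def proc(idx):
    idx = idx + -96
    scale = scale + 6
    scale = idx // idx
    scale = scale // scale
    idx = 28 // scale
    scale = idx - 37
    scale = 16 + scale
    process(idx)
    return idx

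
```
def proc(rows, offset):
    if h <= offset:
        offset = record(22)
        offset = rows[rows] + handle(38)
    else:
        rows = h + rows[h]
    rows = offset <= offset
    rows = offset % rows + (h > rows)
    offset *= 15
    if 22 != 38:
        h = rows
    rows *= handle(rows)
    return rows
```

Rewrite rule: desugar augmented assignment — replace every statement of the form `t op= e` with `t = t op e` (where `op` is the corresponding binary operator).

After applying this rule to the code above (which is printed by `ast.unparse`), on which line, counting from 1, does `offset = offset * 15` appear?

9

Transformed code:
def proc(rows, offset):
    if h <= offset:
        offset = record(22)
        offset = rows[rows] + handle(38)
    else:
        rows = h + rows[h]
    rows = offset <= offset
    rows = offset % rows + (h > rows)
    offset = offset * 15
    if 22 != 38:
        h = rows
    rows = rows * handle(rows)
    return rows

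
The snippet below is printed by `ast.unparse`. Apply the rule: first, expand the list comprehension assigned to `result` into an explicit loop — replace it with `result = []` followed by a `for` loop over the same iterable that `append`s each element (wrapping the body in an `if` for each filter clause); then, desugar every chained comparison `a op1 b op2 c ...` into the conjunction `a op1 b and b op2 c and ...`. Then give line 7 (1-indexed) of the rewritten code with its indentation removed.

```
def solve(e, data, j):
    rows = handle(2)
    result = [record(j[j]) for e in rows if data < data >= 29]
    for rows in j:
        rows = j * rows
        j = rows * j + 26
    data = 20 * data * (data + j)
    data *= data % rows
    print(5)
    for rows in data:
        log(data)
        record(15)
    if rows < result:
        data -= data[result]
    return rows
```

for rows in j:

Transformed code:
def solve(e, data, j):
    rows = handle(2)
    result = []
    for e in rows:
        if data < data and data >= 29:
            result.append(record(j[j]))
    for rows in j:
        rows = j * rows
        j = rows * j + 26
    data = 20 * data * (data + j)
    data *= data % rows
    print(5)
    for rows in data:
        log(data)
        record(15)
    if rows < result:
        data -= data[result]
    return rows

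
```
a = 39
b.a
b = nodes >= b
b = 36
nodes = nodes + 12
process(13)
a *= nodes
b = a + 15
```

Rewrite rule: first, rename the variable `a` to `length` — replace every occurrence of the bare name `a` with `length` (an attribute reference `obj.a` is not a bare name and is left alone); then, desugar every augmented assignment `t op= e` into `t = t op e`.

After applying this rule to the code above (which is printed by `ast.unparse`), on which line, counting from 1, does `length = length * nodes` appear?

7

Transformed code:
length = 39
b.a
b = nodes >= b
b = 36
nodes = nodes + 12
process(13)
length = length * nodes
b = length + 15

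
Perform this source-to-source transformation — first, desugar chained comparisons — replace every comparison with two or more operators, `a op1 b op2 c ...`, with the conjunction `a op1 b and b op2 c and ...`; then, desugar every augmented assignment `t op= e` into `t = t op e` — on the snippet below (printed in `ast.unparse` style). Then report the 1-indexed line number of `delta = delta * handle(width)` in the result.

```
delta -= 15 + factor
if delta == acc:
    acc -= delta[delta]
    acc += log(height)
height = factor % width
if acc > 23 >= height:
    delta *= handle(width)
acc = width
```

Transformed code:
delta = delta - (15 + factor)
if delta == acc:
    acc = acc - delta[delta]
    acc = acc + log(height)
height = factor % width
if acc > 23 and 23 >= height:
    delta = delta * handle(width)
acc = width

7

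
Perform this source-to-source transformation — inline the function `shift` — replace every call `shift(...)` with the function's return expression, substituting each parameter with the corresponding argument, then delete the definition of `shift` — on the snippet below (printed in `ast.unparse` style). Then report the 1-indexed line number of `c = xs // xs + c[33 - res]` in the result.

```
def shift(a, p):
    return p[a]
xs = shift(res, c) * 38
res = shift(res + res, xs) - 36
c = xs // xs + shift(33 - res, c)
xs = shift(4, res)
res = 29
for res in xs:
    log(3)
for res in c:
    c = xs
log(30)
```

Transformed code:
xs = c[res] * 38
res = xs[res + res] - 36
c = xs // xs + c[33 - res]
xs = res[4]
res = 29
for res in xs:
    log(3)
for res in c:
    c = xs
log(30)

3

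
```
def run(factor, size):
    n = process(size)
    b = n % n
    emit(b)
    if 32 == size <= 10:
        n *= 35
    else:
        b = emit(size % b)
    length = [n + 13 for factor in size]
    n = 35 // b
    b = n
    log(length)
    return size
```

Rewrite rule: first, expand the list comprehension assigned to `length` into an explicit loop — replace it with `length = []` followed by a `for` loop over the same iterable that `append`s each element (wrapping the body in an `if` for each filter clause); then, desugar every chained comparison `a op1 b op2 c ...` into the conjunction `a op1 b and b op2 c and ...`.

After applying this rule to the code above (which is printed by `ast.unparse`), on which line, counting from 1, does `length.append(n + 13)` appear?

Transformed code:
def run(factor, size):
    n = process(size)
    b = n % n
    emit(b)
    if 32 == size and size <= 10:
        n *= 35
    else:
        b = emit(size % b)
    length = []
    for factor in size:
        length.append(n + 13)
    n = 35 // b
    b = n
    log(length)
    return size

11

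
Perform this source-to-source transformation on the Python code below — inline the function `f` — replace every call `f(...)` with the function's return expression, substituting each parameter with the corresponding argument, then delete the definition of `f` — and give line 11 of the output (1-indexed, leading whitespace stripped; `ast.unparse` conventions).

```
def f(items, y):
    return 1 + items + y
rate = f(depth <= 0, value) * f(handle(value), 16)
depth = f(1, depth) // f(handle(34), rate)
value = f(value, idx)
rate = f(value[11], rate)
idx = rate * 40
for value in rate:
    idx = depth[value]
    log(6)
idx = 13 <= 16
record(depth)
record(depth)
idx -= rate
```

record(depth)

Transformed code:
rate = (1 + (depth <= 0) + value) * (1 + handle(value) + 16)
depth = (1 + 1 + depth) // (1 + handle(34) + rate)
value = 1 + value + idx
rate = 1 + value[11] + rate
idx = rate * 40
for value in rate:
    idx = depth[value]
    log(6)
idx = 13 <= 16
record(depth)
record(depth)
idx -= rate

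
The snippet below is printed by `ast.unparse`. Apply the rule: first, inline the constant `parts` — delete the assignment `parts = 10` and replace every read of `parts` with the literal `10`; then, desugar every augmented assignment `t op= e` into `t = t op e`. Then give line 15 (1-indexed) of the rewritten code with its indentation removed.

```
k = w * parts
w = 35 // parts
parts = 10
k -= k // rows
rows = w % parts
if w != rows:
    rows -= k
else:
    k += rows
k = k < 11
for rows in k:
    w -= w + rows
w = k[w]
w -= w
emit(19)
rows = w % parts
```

Transformed code:
k = w * 10
w = 35 // 10
k = k - k // rows
rows = w % 10
if w != rows:
    rows = rows - k
else:
    k = k + rows
k = k < 11
for rows in k:
    w = w - (w + rows)
w = k[w]
w = w - w
emit(19)
rows = w % 10

rows = w % 10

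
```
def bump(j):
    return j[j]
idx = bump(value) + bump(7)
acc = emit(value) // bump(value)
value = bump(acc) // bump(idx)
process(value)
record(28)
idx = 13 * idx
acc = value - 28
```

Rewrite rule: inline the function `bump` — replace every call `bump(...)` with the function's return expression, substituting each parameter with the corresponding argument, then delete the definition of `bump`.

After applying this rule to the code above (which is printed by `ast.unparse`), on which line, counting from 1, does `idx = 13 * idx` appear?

Transformed code:
idx = value[value] + 7[7]
acc = emit(value) // value[value]
value = acc[acc] // idx[idx]
process(value)
record(28)
idx = 13 * idx
acc = value - 28

6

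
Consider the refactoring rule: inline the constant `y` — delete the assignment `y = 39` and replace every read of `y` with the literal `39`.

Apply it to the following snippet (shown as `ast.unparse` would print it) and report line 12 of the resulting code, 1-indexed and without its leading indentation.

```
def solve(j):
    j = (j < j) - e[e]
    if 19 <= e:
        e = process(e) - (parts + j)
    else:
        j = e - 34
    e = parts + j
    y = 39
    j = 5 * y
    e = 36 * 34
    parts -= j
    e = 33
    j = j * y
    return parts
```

j = j * 39

Transformed code:
def solve(j):
    j = (j < j) - e[e]
    if 19 <= e:
        e = process(e) - (parts + j)
    else:
        j = e - 34
    e = parts + j
    j = 5 * 39
    e = 36 * 34
    parts -= j
    e = 33
    j = j * 39
    return parts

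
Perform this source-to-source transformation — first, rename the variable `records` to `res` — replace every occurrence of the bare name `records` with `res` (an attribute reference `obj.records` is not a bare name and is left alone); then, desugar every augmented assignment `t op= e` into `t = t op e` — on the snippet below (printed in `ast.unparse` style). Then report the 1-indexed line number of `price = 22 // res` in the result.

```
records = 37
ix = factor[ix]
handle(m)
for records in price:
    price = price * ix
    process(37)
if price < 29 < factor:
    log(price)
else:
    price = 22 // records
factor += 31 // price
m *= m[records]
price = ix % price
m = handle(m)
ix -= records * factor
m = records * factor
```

Transformed code:
res = 37
ix = factor[ix]
handle(m)
for res in price:
    price = price * ix
    process(37)
if price < 29 < factor:
    log(price)
else:
    price = 22 // res
factor = factor + 31 // price
m = m * m[res]
price = ix % price
m = handle(m)
ix = ix - res * factor
m = res * factor

10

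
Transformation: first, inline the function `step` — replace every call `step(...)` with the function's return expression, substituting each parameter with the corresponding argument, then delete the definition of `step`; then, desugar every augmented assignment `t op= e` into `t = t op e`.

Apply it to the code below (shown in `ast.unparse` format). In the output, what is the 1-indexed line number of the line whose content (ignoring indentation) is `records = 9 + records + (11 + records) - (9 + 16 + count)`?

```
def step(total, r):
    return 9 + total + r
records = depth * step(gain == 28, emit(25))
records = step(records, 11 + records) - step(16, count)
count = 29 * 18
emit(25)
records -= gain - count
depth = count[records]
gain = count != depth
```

Transformed code:
records = depth * (9 + (gain == 28) + emit(25))
records = 9 + records + (11 + records) - (9 + 16 + count)
count = 29 * 18
emit(25)
records = records - (gain - count)
depth = count[records]
gain = count != depth

2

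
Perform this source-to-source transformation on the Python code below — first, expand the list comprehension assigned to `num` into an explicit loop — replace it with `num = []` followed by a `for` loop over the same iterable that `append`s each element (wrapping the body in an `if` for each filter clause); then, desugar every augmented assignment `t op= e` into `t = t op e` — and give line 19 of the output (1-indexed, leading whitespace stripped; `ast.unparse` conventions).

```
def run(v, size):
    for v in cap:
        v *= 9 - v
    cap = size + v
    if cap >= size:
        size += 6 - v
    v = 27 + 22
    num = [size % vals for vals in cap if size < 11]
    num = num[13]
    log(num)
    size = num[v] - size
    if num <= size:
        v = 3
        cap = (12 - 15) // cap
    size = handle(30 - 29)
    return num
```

Transformed code:
def run(v, size):
    for v in cap:
        v = v * (9 - v)
    cap = size + v
    if cap >= size:
        size = size + (6 - v)
    v = 27 + 22
    num = []
    for vals in cap:
        if size < 11:
            num.append(size % vals)
    num = num[13]
    log(num)
    size = num[v] - size
    if num <= size:
        v = 3
        cap = (12 - 15) // cap
    size = handle(30 - 29)
    return num

return num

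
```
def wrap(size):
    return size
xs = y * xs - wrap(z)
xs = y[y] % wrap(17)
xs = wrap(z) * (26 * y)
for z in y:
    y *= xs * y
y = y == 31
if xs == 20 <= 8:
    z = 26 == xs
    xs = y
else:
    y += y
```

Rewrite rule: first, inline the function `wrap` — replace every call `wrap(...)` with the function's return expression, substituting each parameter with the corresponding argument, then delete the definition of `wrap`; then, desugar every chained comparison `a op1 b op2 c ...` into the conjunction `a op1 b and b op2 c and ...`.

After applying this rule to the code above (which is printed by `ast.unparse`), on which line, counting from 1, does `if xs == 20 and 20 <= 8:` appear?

Transformed code:
xs = y * xs - z
xs = y[y] % 17
xs = z * (26 * y)
for z in y:
    y *= xs * y
y = y == 31
if xs == 20 and 20 <= 8:
    z = 26 == xs
    xs = y
else:
    y += y

7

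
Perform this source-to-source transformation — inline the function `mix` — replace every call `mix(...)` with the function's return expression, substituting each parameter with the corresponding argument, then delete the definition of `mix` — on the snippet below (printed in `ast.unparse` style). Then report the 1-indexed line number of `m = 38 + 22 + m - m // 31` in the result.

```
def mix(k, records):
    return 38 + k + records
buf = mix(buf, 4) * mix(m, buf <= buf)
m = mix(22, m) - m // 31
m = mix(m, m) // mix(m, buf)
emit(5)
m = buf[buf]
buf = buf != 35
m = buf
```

Transformed code:
buf = (38 + buf + 4) * (38 + m + (buf <= buf))
m = 38 + 22 + m - m // 31
m = (38 + m + m) // (38 + m + buf)
emit(5)
m = buf[buf]
buf = buf != 35
m = buf

2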